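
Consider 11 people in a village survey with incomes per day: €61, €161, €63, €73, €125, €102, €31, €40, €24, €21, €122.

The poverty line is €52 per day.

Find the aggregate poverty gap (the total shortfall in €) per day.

€92

Incomes under z: €21, €24, €31, €40 (q = 4 of N = 11).
Individual gaps: 52−21 = 31; 52−24 = 28; 52−31 = 21; 52−40 = 12.
Aggregate gap = €92.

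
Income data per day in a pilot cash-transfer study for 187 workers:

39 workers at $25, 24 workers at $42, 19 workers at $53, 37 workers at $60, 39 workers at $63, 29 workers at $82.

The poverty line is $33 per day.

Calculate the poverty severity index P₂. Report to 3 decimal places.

0.012

Below the line: 39×$25 (q = 39 of N = 187).
Normalized shortfalls: (33−25)/33 = 0.2424 (×39).
Squared: 0.0588 (×39).
Sum = 2.292011; P₂ = 2.292011 / 187 = 0.012.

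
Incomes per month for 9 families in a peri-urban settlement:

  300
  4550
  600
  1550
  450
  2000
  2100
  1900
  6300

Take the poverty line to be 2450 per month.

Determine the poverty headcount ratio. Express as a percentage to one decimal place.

77.8%

7 of the 9 families have income below 2450.
H = 7/9 = 77.8%.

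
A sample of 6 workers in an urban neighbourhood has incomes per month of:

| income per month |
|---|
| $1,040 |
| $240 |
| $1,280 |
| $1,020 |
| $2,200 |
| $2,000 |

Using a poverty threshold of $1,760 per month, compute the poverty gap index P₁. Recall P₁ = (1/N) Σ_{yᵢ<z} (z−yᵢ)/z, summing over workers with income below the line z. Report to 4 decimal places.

Below the line: $240, $1,020, $1,040, $1,280 (q = 4 of N = 6).
Gap ratios (z−y)/z: (1760−240)/1760 = 0.8636; (1760−1020)/1760 = 0.4205; (1760−1040)/1760 = 0.4091; (1760−1280)/1760 = 0.2727.
Sum of shortfalls = 1.965909; P₁ averages over all N: 1.965909 / 6 = 0.3277.

0.3277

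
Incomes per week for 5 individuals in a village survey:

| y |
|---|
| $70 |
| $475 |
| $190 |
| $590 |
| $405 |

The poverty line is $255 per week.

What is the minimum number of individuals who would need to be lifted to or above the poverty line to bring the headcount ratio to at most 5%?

2

2 of the 5 individuals are poor, so H = 2/5 = 0.400.
A headcount ratio of at most 5% allows at most ⌊0.05 × 5⌋ = 0 poor individuals.
So at least 2 − 0 = 2 must be lifted.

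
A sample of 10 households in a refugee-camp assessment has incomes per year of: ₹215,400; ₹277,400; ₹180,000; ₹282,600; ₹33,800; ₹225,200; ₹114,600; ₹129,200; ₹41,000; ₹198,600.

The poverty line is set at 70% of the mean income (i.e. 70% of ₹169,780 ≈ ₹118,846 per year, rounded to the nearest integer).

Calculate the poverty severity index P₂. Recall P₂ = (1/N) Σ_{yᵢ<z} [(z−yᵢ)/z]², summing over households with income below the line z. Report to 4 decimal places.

0.0942

Poor units: ₹33,800, ₹41,000, ₹114,600 (q = 3 of N = 10).
Normalized shortfalls: (118846−33800)/118846 = 0.7156; (118846−41000)/118846 = 0.6550; (118846−114600)/118846 = 0.0357.
Squared: 0.5121; 0.4290; 0.0013.
Sum = 0.942403; P₂ = 0.942403 / 10 = 0.0942.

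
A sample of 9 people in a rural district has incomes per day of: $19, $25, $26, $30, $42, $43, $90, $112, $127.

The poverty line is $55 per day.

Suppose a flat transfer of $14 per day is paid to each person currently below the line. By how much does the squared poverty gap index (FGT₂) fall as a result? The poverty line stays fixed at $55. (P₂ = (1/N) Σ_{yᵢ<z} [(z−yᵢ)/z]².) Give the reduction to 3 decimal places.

0.106

Before: below the line — $19, $25, $26, $30, $42, $43; squared poverty gap index (FGT₂) = 0.14601.
After the $14 transfer: below the line — $33, $39, $40, $44; squared poverty gap index (FGT₂) = 0.03989.
Reduction = 0.14601 − 0.03989 = 0.106.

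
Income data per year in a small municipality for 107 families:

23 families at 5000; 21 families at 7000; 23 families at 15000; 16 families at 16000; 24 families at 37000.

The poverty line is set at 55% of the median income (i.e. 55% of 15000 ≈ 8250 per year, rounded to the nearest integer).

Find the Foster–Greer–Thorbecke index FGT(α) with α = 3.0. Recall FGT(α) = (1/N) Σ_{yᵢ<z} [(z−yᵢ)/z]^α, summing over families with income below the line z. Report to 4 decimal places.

0.0138

Poor units: 23×5000, 21×7000 (q = 44 of N = 107).
Shortfall ratios: (8250−5000)/8250 = 0.3939 (×23); (8250−7000)/8250 = 0.1515 (×21).
Raised to α = 3.0: 0.06113 (×23); 0.00348 (×21).
Sum = 1.479144; FGT(3.0) = 1.479144 / 107 = 0.0138.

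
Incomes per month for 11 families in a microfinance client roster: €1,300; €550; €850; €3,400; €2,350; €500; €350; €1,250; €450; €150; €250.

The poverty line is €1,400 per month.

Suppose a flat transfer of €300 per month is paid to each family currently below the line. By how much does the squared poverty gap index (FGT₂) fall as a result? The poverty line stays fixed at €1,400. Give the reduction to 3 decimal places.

Before: below the line — €150, €250, €350, €450, €500, €550, €850, €1,250, €1,300; squared poverty gap index (FGT₂) = 0.31343.
After the €300 transfer: below the line — €450, €550, €650, €750, €800, €850, €1,150; squared poverty gap index (FGT₂) = 0.15468.
Reduction = 0.31343 − 0.15468 = 0.159.

0.159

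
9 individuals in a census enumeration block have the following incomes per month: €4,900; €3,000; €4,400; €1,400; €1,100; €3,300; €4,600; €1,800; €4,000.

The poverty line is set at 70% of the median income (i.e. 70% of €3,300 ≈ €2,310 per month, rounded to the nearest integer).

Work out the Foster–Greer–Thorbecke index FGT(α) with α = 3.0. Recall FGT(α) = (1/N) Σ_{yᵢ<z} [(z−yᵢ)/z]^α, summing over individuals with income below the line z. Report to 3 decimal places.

Below the line: €1,100, €1,400, €1,800 (q = 3 of N = 9).
Shortfall ratios: (2310−1100)/2310 = 0.5238; (2310−1400)/2310 = 0.3939; (2310−1800)/2310 = 0.2208.
Raised to α = 3.0: 0.14372; 0.06113; 0.01076.
Sum = 0.215617; FGT(3.0) = 0.215617 / 9 = 0.024.

0.024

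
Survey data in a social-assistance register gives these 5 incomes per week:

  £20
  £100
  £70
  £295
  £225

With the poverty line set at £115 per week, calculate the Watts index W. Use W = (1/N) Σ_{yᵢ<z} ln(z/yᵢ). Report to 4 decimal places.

0.4771

Poor units: £20, £70, £100 (q = 3 of N = 5).
Log shortfalls: ln(115/20) = 1.7492; ln(115/70) = 0.4964; ln(115/100) = 0.1398.
W = 2.385399 / 5 = 0.4771.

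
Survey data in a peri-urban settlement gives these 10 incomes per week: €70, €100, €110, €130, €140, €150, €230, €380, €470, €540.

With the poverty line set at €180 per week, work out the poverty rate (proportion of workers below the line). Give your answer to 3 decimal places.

6 of the 10 workers have income below €180.
H = 6/10 = 0.600.

0.600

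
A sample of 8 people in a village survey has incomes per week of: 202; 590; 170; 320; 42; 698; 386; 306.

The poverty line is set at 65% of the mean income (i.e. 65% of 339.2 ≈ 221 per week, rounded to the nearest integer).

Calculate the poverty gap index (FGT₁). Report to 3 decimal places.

Poor units: 42, 170, 202 (q = 3 of N = 8).
Relative gaps: (221−42)/221 = 0.8100; (221−170)/221 = 0.2308; (221−202)/221 = 0.0860.
Sum of shortfalls = 1.126697; P₁ averages over all N: 1.126697 / 8 = 0.141.

0.141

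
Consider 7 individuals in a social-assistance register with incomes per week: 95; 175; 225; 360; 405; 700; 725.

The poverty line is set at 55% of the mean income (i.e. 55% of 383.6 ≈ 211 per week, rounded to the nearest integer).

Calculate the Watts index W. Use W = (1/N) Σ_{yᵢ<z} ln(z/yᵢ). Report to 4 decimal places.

Below the line: 95, 175 (q = 2 of N = 7).
Log gaps: ln(211/95) = 0.7980; ln(211/175) = 0.1871.
W = 0.985053 / 7 = 0.1407.

0.1407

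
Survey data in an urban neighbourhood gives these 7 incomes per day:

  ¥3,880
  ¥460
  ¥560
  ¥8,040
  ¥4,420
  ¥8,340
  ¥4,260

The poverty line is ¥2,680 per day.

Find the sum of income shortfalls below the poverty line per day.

Poor units: ¥460, ¥560 (q = 2 of N = 7).
Individual gaps: 2680−460 = 2220; 2680−560 = 2120.
Aggregate gap = ¥4,340.

¥4,340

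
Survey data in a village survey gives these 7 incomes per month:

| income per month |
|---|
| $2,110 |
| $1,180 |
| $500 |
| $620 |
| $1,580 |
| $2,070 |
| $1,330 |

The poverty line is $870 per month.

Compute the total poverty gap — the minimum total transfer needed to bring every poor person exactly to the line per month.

$620

Below z: $500, $620 (q = 2 of N = 7).
Individual gaps: 870−500 = 370; 870−620 = 250.
Aggregate gap = $620.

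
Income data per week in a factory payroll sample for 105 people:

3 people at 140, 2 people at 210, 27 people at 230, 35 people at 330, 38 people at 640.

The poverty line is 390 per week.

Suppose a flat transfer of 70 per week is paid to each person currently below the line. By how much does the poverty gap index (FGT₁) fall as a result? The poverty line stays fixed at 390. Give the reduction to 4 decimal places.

Before: below the line — 3×140, 2×210, 27×230, 35×330; poverty gap index (FGT₁) = 0.183883.
After the 70 transfer: below the line — 3×210, 2×280, 27×300; poverty gap index (FGT₁) = 0.077900.
Reduction = 0.183883 − 0.077900 = 0.1060.

0.1060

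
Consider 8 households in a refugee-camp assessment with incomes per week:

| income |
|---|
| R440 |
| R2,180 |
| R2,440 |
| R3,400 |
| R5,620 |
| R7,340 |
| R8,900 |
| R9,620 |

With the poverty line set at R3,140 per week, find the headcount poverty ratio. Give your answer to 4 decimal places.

3 of the 8 households have income below R3,140.
H = 3/8 = 0.3750.

0.3750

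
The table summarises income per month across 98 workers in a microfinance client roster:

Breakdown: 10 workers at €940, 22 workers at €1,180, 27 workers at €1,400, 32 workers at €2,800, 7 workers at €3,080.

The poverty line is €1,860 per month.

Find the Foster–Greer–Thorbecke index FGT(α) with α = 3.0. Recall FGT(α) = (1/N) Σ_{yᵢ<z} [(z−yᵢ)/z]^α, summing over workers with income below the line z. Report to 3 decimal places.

Poor units: 10×€940, 22×€1,180, 27×€1,400 (q = 59 of N = 98).
Normalized shortfalls: (1860−940)/1860 = 0.4946 (×10); (1860−1180)/1860 = 0.3656 (×22); (1860−1400)/1860 = 0.2473 (×27).
Raised to α = 3.0: 0.12101 (×10); 0.04886 (×22); 0.01513 (×27).
Sum = 2.693527; FGT(3.0) = 2.693527 / 98 = 0.027.

0.027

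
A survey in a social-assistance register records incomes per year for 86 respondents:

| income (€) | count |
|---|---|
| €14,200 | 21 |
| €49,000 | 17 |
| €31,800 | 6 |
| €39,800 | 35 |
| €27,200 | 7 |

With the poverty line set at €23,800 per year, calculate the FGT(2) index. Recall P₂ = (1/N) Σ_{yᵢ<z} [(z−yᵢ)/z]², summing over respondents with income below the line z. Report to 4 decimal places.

0.0397

Below z: 21×€14,200 (q = 21 of N = 86).
Normalized shortfalls: (23800−14200)/23800 = 0.4034 (×21).
Squared: 0.1627 (×21).
Sum = 3.416708; P₂ = 3.416708 / 86 = 0.0397.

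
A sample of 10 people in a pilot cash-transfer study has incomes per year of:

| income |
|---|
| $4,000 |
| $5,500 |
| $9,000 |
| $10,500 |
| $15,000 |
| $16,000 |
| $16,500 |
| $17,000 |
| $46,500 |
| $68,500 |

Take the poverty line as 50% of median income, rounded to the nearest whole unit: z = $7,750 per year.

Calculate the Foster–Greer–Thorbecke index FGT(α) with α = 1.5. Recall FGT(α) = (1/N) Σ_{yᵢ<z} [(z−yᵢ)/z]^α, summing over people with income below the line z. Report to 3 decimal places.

Incomes under z: $4,000, $5,500 (q = 2 of N = 10).
Relative gaps: (7750−4000)/7750 = 0.4839; (7750−5500)/7750 = 0.2903.
Raised to α = 1.5: 0.33658; 0.15643.
Sum = 0.493015; FGT(1.5) = 0.493015 / 10 = 0.049.

0.049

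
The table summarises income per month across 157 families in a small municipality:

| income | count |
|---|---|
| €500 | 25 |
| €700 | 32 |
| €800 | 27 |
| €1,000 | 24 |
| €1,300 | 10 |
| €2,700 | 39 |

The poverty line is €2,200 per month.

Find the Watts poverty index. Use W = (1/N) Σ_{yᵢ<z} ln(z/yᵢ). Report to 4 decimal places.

Below the line: 25×€500, 32×€700, 27×€800, 24×€1,000, 10×€1,300 (q = 118 of N = 157).
ln(z/y) terms: ln(2200/500) = 1.4816 (×25); ln(2200/700) = 1.1451 (×32); ln(2200/800) = 1.0116 (×27); ln(2200/1000) = 0.7885 (×24); ln(2200/1300) = 0.5261 (×10).
W = 125.181479 / 157 = 0.7973.

0.7973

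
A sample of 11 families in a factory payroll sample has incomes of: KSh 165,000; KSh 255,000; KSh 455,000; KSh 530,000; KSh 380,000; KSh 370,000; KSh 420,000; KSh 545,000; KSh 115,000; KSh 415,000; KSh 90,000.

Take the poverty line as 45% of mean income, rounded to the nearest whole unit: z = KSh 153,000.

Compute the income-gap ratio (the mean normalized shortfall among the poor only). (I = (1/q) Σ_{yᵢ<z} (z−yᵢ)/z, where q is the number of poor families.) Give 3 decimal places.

0.330

Below the line: KSh 90,000, KSh 115,000 (q = 2 of N = 11).
Relative gaps: 0.4118, 0.2484; sum = 0.660131.
I averages over the q = 2 poor units only: 0.660131 / 2 = 0.330.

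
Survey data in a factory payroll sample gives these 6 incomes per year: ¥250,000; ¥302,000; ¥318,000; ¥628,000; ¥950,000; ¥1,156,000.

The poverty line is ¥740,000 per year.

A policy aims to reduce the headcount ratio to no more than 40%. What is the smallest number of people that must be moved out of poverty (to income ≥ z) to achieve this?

2

4 of the 6 people are poor, so H = 4/6 = 0.667.
A headcount ratio of at most 40% allows at most ⌊0.40 × 6⌋ = 2 poor people.
So at least 4 − 2 = 2 must be lifted.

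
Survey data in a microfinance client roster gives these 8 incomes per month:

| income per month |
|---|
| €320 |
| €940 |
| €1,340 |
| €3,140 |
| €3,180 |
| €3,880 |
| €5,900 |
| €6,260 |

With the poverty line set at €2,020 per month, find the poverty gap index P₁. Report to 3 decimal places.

Below the line: €320, €940, €1,340 (q = 3 of N = 8).
Relative gaps: (2020−320)/2020 = 0.8416; (2020−940)/2020 = 0.5347; (2020−1340)/2020 = 0.3366.
Sum of shortfalls = 1.712871; P₁ averages over all N: 1.712871 / 8 = 0.214.

0.214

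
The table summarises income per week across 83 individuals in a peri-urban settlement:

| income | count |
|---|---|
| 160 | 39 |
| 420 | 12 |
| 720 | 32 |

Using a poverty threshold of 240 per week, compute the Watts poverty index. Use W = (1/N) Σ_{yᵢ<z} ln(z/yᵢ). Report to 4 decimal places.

Poor units: 39×160 (q = 39 of N = 83).
Log gaps: ln(240/160) = 0.4055 (×39).
W = 15.813139 / 83 = 0.1905.

0.1905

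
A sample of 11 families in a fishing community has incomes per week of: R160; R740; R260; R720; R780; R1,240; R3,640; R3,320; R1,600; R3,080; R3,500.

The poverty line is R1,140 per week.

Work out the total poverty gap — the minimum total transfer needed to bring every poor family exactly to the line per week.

Incomes under z: R160, R260, R720, R740, R780 (q = 5 of N = 11).
Individual gaps: 1140−160 = 980; 1140−260 = 880; 1140−720 = 420; 1140−740 = 400; 1140−780 = 360.
Aggregate gap = R3,040.

R3,040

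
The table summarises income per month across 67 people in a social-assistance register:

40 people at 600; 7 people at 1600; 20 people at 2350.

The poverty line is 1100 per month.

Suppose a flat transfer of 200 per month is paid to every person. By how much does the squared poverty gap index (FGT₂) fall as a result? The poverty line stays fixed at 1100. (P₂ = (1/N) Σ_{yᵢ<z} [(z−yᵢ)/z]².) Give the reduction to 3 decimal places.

Before: below the line — 40×600; squared poverty gap index (FGT₂) = 0.12335.
After the 200 transfer: below the line — 40×800; squared poverty gap index (FGT₂) = 0.04441.
Reduction = 0.12335 − 0.04441 = 0.079.

0.079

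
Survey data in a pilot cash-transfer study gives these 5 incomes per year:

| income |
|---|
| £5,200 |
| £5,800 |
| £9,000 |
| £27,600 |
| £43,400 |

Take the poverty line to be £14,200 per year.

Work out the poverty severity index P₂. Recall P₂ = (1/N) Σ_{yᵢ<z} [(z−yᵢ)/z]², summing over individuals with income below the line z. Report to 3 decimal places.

Below the line: £5,200, £5,800, £9,000 (q = 3 of N = 5).
Normalized shortfalls: (14200−5200)/14200 = 0.6338; (14200−5800)/14200 = 0.5915; (14200−9000)/14200 = 0.3662.
Squared: 0.4017; 0.3499; 0.1341.
Sum = 0.885737; P₂ = 0.885737 / 5 = 0.177.

0.177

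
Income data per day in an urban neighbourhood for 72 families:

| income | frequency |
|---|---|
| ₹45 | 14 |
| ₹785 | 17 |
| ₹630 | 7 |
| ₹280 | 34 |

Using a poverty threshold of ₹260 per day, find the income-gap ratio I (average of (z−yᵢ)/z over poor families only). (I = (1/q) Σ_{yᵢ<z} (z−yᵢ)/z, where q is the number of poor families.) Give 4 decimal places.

Below the line: 14×₹45 (q = 14 of N = 72).
Shortfall ratios (z−y)/z: 0.8269 (×14); sum = 11.576923.
The income-gap ratio divides by q (the poor only): 11.576923 / 14 = 0.8269.

0.8269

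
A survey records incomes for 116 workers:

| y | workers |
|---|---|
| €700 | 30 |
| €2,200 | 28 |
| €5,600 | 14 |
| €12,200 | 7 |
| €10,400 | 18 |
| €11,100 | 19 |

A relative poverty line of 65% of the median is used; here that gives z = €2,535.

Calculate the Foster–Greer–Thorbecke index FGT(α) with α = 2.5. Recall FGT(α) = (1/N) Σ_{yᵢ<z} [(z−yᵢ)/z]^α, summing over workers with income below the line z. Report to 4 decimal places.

0.1168

Incomes under z: 30×€700, 28×€2,200 (q = 58 of N = 116).
Normalized shortfalls: (2535−700)/2535 = 0.7239 (×30); (2535−2200)/2535 = 0.1321 (×28).
Raised to α = 2.5: 0.44581 (×30); 0.00635 (×28).
Sum = 13.551916; FGT(2.5) = 13.551916 / 116 = 0.1168.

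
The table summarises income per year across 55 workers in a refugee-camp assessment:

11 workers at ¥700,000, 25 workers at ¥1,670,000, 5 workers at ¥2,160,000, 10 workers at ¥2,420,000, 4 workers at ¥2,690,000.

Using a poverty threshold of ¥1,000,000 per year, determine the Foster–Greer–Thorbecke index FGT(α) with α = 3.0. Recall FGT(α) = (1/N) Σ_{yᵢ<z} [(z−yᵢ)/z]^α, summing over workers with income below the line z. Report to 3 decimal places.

0.005

Below the line: 11×¥700,000 (q = 11 of N = 55).
Shortfall ratios: (1000000−700000)/1000000 = 0.3000 (×11).
Raised to α = 3.0: 0.02700 (×11).
Sum = 0.297000; FGT(3.0) = 0.297000 / 55 = 0.005.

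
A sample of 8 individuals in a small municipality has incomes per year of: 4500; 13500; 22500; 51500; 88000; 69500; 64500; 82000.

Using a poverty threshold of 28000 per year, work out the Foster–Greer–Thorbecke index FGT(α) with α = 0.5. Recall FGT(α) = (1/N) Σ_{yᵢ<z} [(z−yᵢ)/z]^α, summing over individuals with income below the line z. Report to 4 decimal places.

Below the line: 4500, 13500, 22500 (q = 3 of N = 8).
Gap ratios (z−y)/z: (28000−4500)/28000 = 0.8393; (28000−13500)/28000 = 0.5179; (28000−22500)/28000 = 0.1964.
Raised to α = 0.5: 0.91613; 0.71962; 0.44320.
Sum = 2.078951; FGT(0.5) = 2.078951 / 8 = 0.2599.

0.2599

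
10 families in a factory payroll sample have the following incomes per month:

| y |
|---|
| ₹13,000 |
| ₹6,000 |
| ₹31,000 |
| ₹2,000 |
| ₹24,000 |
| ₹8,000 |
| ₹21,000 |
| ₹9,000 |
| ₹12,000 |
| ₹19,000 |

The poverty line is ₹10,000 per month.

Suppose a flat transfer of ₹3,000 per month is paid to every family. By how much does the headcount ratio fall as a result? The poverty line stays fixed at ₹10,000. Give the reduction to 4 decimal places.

0.2000

Before: below the line — ₹2,000, ₹6,000, ₹8,000, ₹9,000; headcount ratio = 0.400000.
After the ₹3,000 transfer: below the line — ₹5,000, ₹9,000; headcount ratio = 0.200000.
Reduction = 0.400000 − 0.200000 = 0.2000.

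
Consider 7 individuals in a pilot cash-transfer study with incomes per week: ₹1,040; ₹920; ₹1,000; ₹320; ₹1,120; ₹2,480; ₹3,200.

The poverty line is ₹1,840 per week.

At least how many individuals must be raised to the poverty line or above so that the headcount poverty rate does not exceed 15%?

4

5 of the 7 individuals are poor, so H = 5/7 = 0.714.
A headcount ratio of at most 15% allows at most ⌊0.15 × 7⌋ = 1 poor individuals.
So at least 5 − 1 = 4 must be lifted.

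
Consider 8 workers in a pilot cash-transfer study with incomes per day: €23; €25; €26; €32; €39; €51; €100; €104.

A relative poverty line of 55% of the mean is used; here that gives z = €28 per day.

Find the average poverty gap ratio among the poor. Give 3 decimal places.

Incomes under z: €23, €25, €26 (q = 3 of N = 8).
Shortfall ratios (z−y)/z: 0.1786, 0.1071, 0.0714; sum = 0.357143.
The income-gap ratio divides by q (the poor only): 0.357143 / 3 = 0.119.

0.119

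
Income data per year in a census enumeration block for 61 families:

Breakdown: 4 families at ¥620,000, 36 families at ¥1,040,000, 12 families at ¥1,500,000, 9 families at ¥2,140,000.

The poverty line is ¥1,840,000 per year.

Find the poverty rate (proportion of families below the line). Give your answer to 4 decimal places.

0.8525

52 of the 61 families have income below ¥1,840,000.
H = 52/61 = 0.8525.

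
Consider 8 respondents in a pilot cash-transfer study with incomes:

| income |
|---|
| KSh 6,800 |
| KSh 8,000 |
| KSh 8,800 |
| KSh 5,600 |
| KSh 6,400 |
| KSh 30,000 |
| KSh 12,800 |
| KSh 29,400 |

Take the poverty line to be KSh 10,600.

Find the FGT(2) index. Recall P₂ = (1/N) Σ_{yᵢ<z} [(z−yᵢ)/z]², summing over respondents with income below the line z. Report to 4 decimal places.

0.0746

Below z: KSh 5,600, KSh 6,400, KSh 6,800, KSh 8,000, KSh 8,800 (q = 5 of N = 8).
Relative gaps: (10600−5600)/10600 = 0.4717; (10600−6400)/10600 = 0.3962; (10600−6800)/10600 = 0.3585; (10600−8000)/10600 = 0.2453; (10600−8800)/10600 = 0.1698.
Squared: 0.2225; 0.1570; 0.1285; 0.0602; 0.0288.
Sum = 0.597010; P₂ = 0.597010 / 8 = 0.0746.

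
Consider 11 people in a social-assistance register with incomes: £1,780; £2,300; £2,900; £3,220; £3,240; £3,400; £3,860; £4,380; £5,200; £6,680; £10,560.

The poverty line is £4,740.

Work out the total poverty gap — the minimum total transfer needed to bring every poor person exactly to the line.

£12,840

Below z: £1,780, £2,300, £2,900, £3,220, £3,240, £3,400, £3,860, £4,380 (q = 8 of N = 11).
Individual gaps: 4740−1780 = 2960; 4740−2300 = 2440; 4740−2900 = 1840; 4740−3220 = 1520; 4740−3240 = 1500; 4740−3400 = 1340; 4740−3860 = 880; 4740−4380 = 360.
Aggregate gap = £12,840.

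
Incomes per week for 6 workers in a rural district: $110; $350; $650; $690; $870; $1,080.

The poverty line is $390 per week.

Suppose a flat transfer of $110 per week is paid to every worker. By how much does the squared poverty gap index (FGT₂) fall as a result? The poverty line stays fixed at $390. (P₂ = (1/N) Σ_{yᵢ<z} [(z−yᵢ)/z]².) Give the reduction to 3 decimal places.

0.056

Before: below the line — $110, $350; squared poverty gap index (FGT₂) = 0.08766.
After the $110 transfer: below the line — $220; squared poverty gap index (FGT₂) = 0.03167.
Reduction = 0.08766 − 0.03167 = 0.056.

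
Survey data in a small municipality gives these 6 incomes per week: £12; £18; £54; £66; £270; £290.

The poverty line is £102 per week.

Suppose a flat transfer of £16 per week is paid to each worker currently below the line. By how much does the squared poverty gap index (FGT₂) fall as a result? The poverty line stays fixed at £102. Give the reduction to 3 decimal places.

Before: below the line — £12, £18, £54, £66; squared poverty gap index (FGT₂) = 0.30046.
After the £16 transfer: below the line — £28, £34, £70, £82; squared poverty gap index (FGT₂) = 0.18461.
Reduction = 0.30046 − 0.18461 = 0.116.

0.116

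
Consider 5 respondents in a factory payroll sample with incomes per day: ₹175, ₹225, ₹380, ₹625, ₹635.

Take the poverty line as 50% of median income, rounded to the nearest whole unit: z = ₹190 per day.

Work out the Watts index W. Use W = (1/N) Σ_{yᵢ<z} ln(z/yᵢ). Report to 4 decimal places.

0.0164

Below z: ₹175 (q = 1 of N = 5).
Log shortfalls: ln(190/175) = 0.0822.
W = 0.082238 / 5 = 0.0164.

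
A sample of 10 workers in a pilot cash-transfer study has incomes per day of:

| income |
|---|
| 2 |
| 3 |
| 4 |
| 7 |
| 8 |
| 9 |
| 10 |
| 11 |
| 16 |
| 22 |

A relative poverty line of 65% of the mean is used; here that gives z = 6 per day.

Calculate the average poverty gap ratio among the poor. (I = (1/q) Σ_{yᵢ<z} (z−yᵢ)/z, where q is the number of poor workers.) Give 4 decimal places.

0.5000

Poor units: 2, 3, 4 (q = 3 of N = 10).
Shortfall ratios (z−y)/z: 0.6667, 0.5000, 0.3333; sum = 1.500000.
The income-gap ratio divides by q (the poor only): 1.500000 / 3 = 0.5000.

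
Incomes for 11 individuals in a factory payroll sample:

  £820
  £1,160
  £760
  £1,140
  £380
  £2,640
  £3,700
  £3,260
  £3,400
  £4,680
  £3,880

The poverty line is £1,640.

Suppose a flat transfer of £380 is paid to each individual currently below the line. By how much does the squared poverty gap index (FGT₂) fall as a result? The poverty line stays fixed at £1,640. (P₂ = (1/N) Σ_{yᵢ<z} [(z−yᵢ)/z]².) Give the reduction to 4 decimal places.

Before: below the line — £380, £760, £820, £1,140, £1,160; squared poverty gap index (FGT₂) = 0.118801.
After the £380 transfer: below the line — £760, £1,140, £1,200, £1,520, £1,540; squared poverty gap index (FGT₂) = 0.041993.
Reduction = 0.118801 − 0.041993 = 0.0768.

0.0768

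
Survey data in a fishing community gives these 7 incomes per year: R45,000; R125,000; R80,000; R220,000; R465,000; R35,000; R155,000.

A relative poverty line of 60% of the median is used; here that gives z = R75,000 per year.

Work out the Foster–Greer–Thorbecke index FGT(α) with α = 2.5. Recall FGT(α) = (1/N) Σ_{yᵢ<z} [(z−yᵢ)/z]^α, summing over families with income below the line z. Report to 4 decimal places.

Incomes under z: R35,000, R45,000 (q = 2 of N = 7).
Normalized shortfalls: (75000−35000)/75000 = 0.5333; (75000−45000)/75000 = 0.4000.
Raised to α = 2.5: 0.20773; 0.10119.
Sum = 0.308922; FGT(2.5) = 0.308922 / 7 = 0.0441.

0.0441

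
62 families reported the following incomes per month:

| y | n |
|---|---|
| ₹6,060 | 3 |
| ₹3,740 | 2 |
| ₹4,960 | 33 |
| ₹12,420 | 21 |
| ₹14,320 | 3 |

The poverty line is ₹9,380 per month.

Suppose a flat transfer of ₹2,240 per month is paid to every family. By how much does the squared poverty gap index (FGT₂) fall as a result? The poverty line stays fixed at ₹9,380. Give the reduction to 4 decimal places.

Before: below the line — 2×₹3,740, 33×₹4,960, 3×₹6,060; squared poverty gap index (FGT₂) = 0.135909.
After the ₹2,240 transfer: below the line — 2×₹5,980, 33×₹7,200, 3×₹8,300; squared poverty gap index (FGT₂) = 0.033629.
Reduction = 0.135909 − 0.033629 = 0.1023.

0.1023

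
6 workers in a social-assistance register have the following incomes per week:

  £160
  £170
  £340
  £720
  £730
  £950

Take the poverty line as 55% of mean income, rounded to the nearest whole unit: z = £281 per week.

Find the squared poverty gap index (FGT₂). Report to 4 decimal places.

0.0569

Incomes under z: £160, £170 (q = 2 of N = 6).
Relative gaps: (281−160)/281 = 0.4306; (281−170)/281 = 0.3950.
Squared: 0.1854; 0.1560.
Sum = 0.341460; P₂ = 0.341460 / 6 = 0.0569.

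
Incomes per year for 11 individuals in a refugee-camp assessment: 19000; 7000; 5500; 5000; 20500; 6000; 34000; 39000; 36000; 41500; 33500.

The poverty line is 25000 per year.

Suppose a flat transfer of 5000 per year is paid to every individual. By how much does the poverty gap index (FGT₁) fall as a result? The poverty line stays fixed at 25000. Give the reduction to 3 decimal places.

0.107

Before: below the line — 5000, 5500, 6000, 7000, 19000, 20500; poverty gap index (FGT₁) = 0.31636.
After the 5000 transfer: below the line — 10000, 10500, 11000, 12000, 24000; poverty gap index (FGT₁) = 0.20909.
Reduction = 0.31636 − 0.20909 = 0.107.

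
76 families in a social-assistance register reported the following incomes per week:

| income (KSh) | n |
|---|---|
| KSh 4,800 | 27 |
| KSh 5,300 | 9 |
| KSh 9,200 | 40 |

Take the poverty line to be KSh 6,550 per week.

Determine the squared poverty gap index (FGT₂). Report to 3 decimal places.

Incomes under z: 27×KSh 4,800, 9×KSh 5,300 (q = 36 of N = 76).
Relative gaps: (6550−4800)/6550 = 0.2672 (×27); (6550−5300)/6550 = 0.1908 (×9).
Squared: 0.0714 (×27); 0.0364 (×9).
Sum = 2.255113; P₂ = 2.255113 / 76 = 0.030.

0.030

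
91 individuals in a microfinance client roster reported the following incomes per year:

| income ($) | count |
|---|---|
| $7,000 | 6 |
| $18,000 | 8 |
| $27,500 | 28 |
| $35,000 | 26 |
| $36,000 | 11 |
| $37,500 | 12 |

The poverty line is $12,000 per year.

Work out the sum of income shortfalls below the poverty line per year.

$30,000

Below the line: 6×$7,000 (q = 6 of N = 91).
Individual gaps: 6×(12000−7000) = 30000.
Aggregate gap = $30,000.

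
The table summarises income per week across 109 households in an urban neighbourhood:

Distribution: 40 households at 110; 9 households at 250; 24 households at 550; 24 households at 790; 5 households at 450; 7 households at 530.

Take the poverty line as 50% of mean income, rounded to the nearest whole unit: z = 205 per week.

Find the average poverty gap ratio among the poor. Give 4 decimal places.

Below the line: 40×110 (q = 40 of N = 109).
Shortfall ratios (z−y)/z: 0.4634 (×40); sum = 18.536585.
The income-gap ratio divides by q (the poor only): 18.536585 / 40 = 0.4634.

0.4634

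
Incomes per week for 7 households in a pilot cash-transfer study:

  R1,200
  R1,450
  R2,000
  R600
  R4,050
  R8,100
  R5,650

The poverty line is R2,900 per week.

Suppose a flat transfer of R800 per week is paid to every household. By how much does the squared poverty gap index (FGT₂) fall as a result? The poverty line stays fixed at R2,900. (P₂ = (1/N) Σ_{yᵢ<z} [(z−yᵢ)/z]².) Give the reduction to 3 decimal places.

Before: below the line — R600, R1,200, R1,450, R2,000; squared poverty gap index (FGT₂) = 0.18842.
After the R800 transfer: below the line — R1,400, R2,000, R2,250, R2,800; squared poverty gap index (FGT₂) = 0.05933.
Reduction = 0.18842 − 0.05933 = 0.129.

0.129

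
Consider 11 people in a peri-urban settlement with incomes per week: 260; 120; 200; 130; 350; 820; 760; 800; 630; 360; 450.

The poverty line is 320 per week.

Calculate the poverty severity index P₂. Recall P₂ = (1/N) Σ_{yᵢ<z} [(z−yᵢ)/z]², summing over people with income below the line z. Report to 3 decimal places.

0.084

Below the line: 120, 130, 200, 260 (q = 4 of N = 11).
Relative gaps: (320−120)/320 = 0.6250; (320−130)/320 = 0.5938; (320−200)/320 = 0.3750; (320−260)/320 = 0.1875.
Squared: 0.3906; 0.3525; 0.1406; 0.0352.
Sum = 0.918945; P₂ = 0.918945 / 11 = 0.084.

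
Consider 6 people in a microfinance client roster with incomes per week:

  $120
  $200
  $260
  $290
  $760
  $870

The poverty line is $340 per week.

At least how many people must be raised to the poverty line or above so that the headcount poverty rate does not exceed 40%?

4 of the 6 people are poor, so H = 4/6 = 0.667.
A headcount ratio of at most 40% allows at most ⌊0.40 × 6⌋ = 2 poor people.
So at least 4 − 2 = 2 must be lifted.

2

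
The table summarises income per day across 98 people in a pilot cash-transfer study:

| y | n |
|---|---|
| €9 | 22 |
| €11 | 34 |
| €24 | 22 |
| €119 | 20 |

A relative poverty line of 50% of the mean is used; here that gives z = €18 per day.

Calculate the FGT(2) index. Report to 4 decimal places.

Incomes under z: 22×€9, 34×€11 (q = 56 of N = 98).
Shortfall ratios: (18−9)/18 = 0.5000 (×22); (18−11)/18 = 0.3889 (×34).
Squared: 0.2500 (×22); 0.1512 (×34).
Sum = 10.641975; P₂ = 10.641975 / 98 = 0.1086.

0.1086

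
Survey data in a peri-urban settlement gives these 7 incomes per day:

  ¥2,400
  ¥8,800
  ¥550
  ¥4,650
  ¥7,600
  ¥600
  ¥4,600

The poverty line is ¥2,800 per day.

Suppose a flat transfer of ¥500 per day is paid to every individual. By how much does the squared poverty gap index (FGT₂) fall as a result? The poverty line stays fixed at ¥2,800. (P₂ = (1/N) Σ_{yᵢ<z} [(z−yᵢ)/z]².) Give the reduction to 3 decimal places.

Before: below the line — ¥550, ¥600, ¥2,400; squared poverty gap index (FGT₂) = 0.18335.
After the ¥500 transfer: below the line — ¥1,050, ¥1,100; squared poverty gap index (FGT₂) = 0.10846.
Reduction = 0.18335 − 0.10846 = 0.075.

0.075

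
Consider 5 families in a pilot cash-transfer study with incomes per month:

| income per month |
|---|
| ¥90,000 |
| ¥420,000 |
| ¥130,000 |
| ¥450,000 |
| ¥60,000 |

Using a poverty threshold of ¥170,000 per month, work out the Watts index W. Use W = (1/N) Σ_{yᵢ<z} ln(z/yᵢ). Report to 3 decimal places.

Below the line: ¥60,000, ¥90,000, ¥130,000 (q = 3 of N = 5).
Log shortfalls: ln(170000/60000) = 1.0415; ln(170000/90000) = 0.6360; ln(170000/130000) = 0.2683.
W = 1.945707 / 5 = 0.389.

0.389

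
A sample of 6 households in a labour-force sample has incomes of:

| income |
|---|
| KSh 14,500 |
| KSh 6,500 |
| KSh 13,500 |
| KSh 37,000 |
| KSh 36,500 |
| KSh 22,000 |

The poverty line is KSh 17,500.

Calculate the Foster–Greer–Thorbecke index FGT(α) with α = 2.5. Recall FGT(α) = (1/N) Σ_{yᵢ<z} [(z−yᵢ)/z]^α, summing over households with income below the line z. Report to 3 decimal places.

Below z: KSh 6,500, KSh 13,500, KSh 14,500 (q = 3 of N = 6).
Gap ratios (z−y)/z: (17500−6500)/17500 = 0.6286; (17500−13500)/17500 = 0.2286; (17500−14500)/17500 = 0.1714.
Raised to α = 2.5: 0.31325; 0.02498; 0.01217.
Sum = 0.350392; FGT(2.5) = 0.350392 / 6 = 0.058.

0.058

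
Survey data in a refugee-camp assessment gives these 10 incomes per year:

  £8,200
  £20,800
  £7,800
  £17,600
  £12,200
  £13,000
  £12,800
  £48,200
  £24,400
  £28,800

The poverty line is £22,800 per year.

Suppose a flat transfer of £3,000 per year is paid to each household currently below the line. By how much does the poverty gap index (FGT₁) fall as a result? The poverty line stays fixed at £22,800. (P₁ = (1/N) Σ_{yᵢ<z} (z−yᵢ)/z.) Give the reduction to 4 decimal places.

Before: below the line — £7,800, £8,200, £12,200, £12,800, £13,000, £17,600, £20,800; poverty gap index (FGT₁) = 0.294737.
After the £3,000 transfer: below the line — £10,800, £11,200, £15,200, £15,800, £16,000, £20,600; poverty gap index (FGT₁) = 0.207018.
Reduction = 0.294737 − 0.207018 = 0.0877.

0.0877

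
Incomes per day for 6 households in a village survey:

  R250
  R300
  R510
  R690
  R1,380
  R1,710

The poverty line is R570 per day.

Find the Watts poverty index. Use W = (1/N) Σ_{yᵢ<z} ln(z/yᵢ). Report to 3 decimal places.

Incomes under z: R250, R300, R510 (q = 3 of N = 6).
Log gaps: ln(570/250) = 0.8242; ln(570/300) = 0.6419; ln(570/510) = 0.1112.
W = 1.577255 / 6 = 0.263.

0.263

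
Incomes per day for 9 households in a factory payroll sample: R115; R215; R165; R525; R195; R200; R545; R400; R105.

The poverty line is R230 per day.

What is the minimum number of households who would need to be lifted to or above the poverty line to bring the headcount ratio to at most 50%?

Currently q = 6 of N = 9 are below the line (H = 0.667).
A headcount ratio of at most 50% allows at most ⌊0.50 × 9⌋ = 4 poor households.
So at least 6 − 4 = 2 must be lifted.

2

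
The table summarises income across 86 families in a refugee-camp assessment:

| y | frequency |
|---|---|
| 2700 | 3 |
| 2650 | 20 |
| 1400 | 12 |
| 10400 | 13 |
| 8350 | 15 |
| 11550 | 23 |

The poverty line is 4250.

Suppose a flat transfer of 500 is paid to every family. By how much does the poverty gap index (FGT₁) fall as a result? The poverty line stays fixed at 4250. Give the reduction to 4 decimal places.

Before: below the line — 12×1400, 20×2650, 3×2700; poverty gap index (FGT₁) = 0.193844.
After the 500 transfer: below the line — 12×1900, 20×3150, 3×3200; poverty gap index (FGT₁) = 0.145964.
Reduction = 0.193844 − 0.145964 = 0.0479.

0.0479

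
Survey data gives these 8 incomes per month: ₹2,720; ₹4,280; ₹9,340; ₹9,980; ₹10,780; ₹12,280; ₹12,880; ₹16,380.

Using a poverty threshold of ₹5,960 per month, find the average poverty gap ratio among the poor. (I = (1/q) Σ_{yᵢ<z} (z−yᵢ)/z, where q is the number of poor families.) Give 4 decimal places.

Incomes under z: ₹2,720, ₹4,280 (q = 2 of N = 8).
Relative gaps: 0.5436, 0.2819; sum = 0.825503.
The income-gap ratio divides by q (the poor only): 0.825503 / 2 = 0.4128.

0.4128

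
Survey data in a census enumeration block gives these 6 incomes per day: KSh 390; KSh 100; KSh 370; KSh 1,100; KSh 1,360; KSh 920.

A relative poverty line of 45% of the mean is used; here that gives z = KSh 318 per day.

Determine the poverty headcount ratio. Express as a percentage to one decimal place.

1 of the 6 individuals have income below KSh 318.
H = 1/6 = 16.7%.

16.7%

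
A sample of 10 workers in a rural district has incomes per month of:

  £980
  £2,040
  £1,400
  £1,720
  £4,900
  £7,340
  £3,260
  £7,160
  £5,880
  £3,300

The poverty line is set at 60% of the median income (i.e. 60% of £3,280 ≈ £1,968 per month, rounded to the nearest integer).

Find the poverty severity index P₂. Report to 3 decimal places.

0.035

Below the line: £980, £1,400, £1,720 (q = 3 of N = 10).
Gap ratios (z−y)/z: (1968−980)/1968 = 0.5020; (1968−1400)/1968 = 0.2886; (1968−1720)/1968 = 0.1260.
Squared: 0.2520; 0.0833; 0.0159.
Sum = 0.351217; P₂ = 0.351217 / 10 = 0.035.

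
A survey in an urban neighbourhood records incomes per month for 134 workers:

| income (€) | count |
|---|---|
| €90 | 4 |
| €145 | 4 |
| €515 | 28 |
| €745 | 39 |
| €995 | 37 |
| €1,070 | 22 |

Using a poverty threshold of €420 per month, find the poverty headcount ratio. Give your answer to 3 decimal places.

0.060

8 of the 134 workers have income below €420.
H = 8/134 = 0.060.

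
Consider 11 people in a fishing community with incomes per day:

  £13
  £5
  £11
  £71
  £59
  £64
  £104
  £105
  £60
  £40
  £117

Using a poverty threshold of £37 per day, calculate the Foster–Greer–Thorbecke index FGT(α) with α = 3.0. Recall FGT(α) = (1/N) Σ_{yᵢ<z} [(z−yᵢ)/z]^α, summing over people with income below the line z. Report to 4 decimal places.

Below z: £5, £11, £13 (q = 3 of N = 11).
Shortfall ratios: (37−5)/37 = 0.8649; (37−11)/37 = 0.7027; (37−13)/37 = 0.6486.
Raised to α = 3.0: 0.64691; 0.34699; 0.27292.
Sum = 1.266815; FGT(3.0) = 1.266815 / 11 = 0.1152.

0.1152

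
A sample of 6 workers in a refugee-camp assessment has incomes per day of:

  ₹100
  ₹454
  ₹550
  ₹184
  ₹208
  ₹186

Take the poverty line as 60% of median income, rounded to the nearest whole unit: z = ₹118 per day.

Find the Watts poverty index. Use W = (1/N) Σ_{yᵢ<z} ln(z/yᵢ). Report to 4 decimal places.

Below z: ₹100 (q = 1 of N = 6).
Log gaps: ln(118/100) = 0.1655.
W = 0.165514 / 6 = 0.0276.

0.0276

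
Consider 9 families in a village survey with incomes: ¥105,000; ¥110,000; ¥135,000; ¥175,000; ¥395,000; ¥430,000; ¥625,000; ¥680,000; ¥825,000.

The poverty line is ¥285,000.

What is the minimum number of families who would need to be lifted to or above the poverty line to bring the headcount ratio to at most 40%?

1

Currently q = 4 of N = 9 are below the line (H = 0.444).
A headcount ratio of at most 40% allows at most ⌊0.40 × 9⌋ = 3 poor families.
So at least 4 − 3 = 1 must be lifted.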